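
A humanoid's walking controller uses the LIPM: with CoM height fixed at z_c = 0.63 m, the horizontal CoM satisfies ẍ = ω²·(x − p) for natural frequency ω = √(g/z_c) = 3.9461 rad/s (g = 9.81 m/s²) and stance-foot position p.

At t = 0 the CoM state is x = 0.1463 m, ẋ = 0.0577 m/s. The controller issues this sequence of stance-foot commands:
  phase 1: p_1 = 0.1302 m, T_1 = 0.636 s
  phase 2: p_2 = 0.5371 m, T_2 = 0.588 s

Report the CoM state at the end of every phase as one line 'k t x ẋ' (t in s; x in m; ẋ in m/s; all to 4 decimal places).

1 0.6360 0.3192 0.7454
2 1.2240 0.3697 -0.5030

phase 1: p=0.1302, T=0.636, ωT=2.509720, cosh=6.191386, sinh=6.110095; start (x,ẋ)=(0.146300, 0.057700) → end (x,ẋ)=(0.319223, 0.745431)
phase 2: p=0.5371, T=0.588, ωT=2.320307, cosh=5.138520, sinh=5.040277; start (x,ẋ)=(0.319223, 0.745431) → end (x,ẋ)=(0.369660, -0.503034)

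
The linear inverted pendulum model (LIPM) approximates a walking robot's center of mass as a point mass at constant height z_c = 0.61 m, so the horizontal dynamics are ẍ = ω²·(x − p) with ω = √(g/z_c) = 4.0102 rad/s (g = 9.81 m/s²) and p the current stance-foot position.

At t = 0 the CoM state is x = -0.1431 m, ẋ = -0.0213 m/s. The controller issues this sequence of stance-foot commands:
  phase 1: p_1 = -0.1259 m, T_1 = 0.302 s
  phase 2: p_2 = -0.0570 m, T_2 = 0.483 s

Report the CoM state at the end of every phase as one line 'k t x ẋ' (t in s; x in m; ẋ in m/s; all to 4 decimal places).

1 0.3020 -0.1655 -0.1444
2 0.7850 -0.5634 -1.9887

phase 1: p=-0.1259, T=0.302, ωT=1.211080, cosh=1.827492, sinh=1.529617; start (x,ẋ)=(-0.143100, -0.021300) → end (x,ẋ)=(-0.165457, -0.144432)
phase 2: p=-0.0570, T=0.483, ωT=1.936927, cosh=3.540772, sinh=3.396625; start (x,ẋ)=(-0.165457, -0.144432) → end (x,ẋ)=(-0.563356, -1.988713)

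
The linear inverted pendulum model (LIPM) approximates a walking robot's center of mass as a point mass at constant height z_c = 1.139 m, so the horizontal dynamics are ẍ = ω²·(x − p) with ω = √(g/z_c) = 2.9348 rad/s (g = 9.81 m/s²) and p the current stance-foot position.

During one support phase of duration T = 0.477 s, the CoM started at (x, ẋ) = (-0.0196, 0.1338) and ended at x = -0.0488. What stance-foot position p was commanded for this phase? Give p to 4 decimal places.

ωT = 2.9348·0.477 = 1.399900; cosh(ωT) = 2.150707, sinh(ωT) = 1.904086
x(T) = p + (x₀−p)·cosh(ωT) + (ẋ₀/ω)·sinh(ωT) ⇒ p·(1 − cosh) = x(T) − x₀·cosh − (ẋ₀/ω)·sinh
numerator   = -0.0488 − (-0.0196)·2.150707 − (0.1338/2.9348)·1.904086 = -0.093455
denominator = 1 − 2.150707 = -1.150707
p = -0.093455 / -1.150707 = 0.0812

p = 0.0812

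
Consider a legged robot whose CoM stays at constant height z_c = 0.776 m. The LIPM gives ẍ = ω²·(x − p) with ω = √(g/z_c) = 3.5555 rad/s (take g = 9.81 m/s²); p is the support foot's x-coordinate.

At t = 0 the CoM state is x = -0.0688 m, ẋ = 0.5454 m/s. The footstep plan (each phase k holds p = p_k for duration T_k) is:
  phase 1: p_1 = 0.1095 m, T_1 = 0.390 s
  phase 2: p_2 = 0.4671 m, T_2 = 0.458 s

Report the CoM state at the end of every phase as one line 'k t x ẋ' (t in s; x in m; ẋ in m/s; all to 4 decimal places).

1 0.3900 0.0182 -0.0298
2 0.8480 -0.7412 -3.9886

phase 1: p=0.1095, T=0.390, ωT=1.386645, cosh=2.125658, sinh=1.875745; start (x,ẋ)=(-0.068800, 0.545400) → end (x,ẋ)=(0.018227, -0.029787)
phase 2: p=0.4671, T=0.458, ωT=1.628419, cosh=2.646026, sinh=2.449786; start (x,ẋ)=(0.018227, -0.029787) → end (x,ẋ)=(-0.741152, -3.988594)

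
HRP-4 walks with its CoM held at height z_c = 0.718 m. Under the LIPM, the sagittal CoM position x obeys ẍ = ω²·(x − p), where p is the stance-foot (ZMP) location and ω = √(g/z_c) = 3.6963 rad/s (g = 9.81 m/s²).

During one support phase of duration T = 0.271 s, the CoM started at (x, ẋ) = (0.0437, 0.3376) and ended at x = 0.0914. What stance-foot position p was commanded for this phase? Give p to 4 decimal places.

p = 0.1535

ωT = 3.6963·0.271 = 1.001697; cosh(ωT) = 1.545078, sinh(ωT) = 1.177822
x(T) = p + (x₀−p)·cosh(ωT) + (ẋ₀/ω)·sinh(ωT) ⇒ p·(1 − cosh) = x(T) − x₀·cosh − (ẋ₀/ω)·sinh
numerator   = 0.0914 − (0.0437)·1.545078 − (0.3376/3.6963)·1.177822 = -0.083696
denominator = 1 − 1.545078 = -0.545078
p = -0.083696 / -0.545078 = 0.1535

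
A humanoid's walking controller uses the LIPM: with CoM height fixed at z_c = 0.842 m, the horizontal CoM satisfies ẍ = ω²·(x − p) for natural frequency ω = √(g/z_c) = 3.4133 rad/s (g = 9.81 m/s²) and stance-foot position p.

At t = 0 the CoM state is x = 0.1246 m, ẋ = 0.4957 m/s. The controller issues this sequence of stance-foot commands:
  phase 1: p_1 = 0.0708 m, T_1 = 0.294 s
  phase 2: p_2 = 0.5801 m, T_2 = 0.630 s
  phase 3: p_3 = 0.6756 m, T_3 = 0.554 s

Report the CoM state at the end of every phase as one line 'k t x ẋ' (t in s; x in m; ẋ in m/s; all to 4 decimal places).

phase 1: p=0.0708, T=0.294, ωT=1.003510, cosh=1.547215, sinh=1.180625; start (x,ẋ)=(0.124600, 0.495700) → end (x,ẋ)=(0.325498, 0.983759)
phase 2: p=0.5801, T=0.630, ωT=2.150379, cosh=4.352276, sinh=4.235836; start (x,ẋ)=(0.325498, 0.983759) → end (x,ẋ)=(0.692826, 0.600506)
phase 3: p=0.6756, T=0.554, ωT=1.890968, cosh=3.388353, sinh=3.237428; start (x,ẋ)=(0.692826, 0.600506) → end (x,ẋ)=(1.303531, 2.225076)

1 0.2940 0.3255 0.9838
2 0.9240 0.6928 0.6005
3 1.4780 1.3035 2.2251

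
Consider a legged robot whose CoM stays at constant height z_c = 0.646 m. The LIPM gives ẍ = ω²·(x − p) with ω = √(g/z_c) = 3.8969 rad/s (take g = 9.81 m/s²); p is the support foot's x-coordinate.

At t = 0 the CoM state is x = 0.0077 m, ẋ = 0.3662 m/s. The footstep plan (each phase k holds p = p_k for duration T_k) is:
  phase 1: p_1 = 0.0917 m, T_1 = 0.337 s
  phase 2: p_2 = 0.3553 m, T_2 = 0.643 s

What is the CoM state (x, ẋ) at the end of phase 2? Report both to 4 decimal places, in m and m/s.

x = -1.0451, ẋ = -5.3582

phase 1: p=0.0917, T=0.337, ωT=1.313255, cosh=1.993601, sinh=1.724657; start (x,ẋ)=(0.007700, 0.366200) → end (x,ẋ)=(0.086307, 0.165508)
phase 2: p=0.3553, T=0.643, ωT=2.505707, cosh=6.166916, sinh=6.085298; start (x,ẋ)=(0.086307, 0.165508) → end (x,ẋ)=(-1.045103, -5.358166)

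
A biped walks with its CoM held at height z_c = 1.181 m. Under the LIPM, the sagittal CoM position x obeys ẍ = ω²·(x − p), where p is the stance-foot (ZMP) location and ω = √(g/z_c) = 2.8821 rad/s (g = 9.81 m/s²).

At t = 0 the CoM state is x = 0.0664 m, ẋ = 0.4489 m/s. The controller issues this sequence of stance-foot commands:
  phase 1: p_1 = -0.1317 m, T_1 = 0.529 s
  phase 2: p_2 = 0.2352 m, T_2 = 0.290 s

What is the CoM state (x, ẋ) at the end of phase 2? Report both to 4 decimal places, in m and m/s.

x = 1.6092, ẋ = 4.4068

phase 1: p=-0.1317, T=0.529, ωT=1.524631, cosh=2.405575, sinh=2.187873; start (x,ẋ)=(0.066400, 0.448900) → end (x,ẋ)=(0.685615, 2.329016)
phase 2: p=0.2352, T=0.290, ωT=0.835809, cosh=1.370102, sinh=0.936578; start (x,ẋ)=(0.685615, 2.329016) → end (x,ẋ)=(1.609160, 4.406799)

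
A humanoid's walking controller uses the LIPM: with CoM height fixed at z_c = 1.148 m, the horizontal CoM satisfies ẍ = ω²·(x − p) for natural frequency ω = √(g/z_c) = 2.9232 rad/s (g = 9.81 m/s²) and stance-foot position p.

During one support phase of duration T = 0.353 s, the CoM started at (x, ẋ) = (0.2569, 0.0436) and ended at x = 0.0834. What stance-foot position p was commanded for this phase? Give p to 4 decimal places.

ωT = 2.9232·0.353 = 1.031890; cosh(ωT) = 1.581348, sinh(ωT) = 1.225015
x(T) = p + (x₀−p)·cosh(ωT) + (ẋ₀/ω)·sinh(ωT) ⇒ p·(1 − cosh) = x(T) − x₀·cosh − (ẋ₀/ω)·sinh
numerator   = 0.0834 − (0.2569)·1.581348 − (0.0436/2.9232)·1.225015 = -0.341120
denominator = 1 − 1.581348 = -0.581348
p = -0.341120 / -0.581348 = 0.5868

p = 0.5868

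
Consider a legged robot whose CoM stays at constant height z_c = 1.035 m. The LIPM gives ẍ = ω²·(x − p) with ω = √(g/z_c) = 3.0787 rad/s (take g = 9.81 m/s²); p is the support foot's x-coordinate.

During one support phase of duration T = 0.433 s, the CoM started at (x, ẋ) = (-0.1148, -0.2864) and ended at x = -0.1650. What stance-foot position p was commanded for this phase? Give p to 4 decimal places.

ωT = 3.0787·0.433 = 1.333077; cosh(ωT) = 2.028180, sinh(ωT) = 1.764516
x(T) = p + (x₀−p)·cosh(ωT) + (ẋ₀/ω)·sinh(ωT) ⇒ p·(1 − cosh) = x(T) − x₀·cosh − (ẋ₀/ω)·sinh
numerator   = -0.1650 − (-0.1148)·2.028180 − (-0.2864/3.0787)·1.764516 = 0.231981
denominator = 1 − 2.028180 = -1.028180
p = 0.231981 / -1.028180 = -0.2256

p = -0.2256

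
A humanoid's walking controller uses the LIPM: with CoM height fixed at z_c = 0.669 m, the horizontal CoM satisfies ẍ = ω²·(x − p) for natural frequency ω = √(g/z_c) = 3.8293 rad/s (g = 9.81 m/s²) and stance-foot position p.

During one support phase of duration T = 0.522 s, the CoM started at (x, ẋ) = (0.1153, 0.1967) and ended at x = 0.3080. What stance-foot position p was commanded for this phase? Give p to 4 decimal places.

ωT = 3.8293·0.522 = 1.998895; cosh(ωT) = 3.758189, sinh(ωT) = 3.622704
x(T) = p + (x₀−p)·cosh(ωT) + (ẋ₀/ω)·sinh(ωT) ⇒ p·(1 − cosh) = x(T) − x₀·cosh − (ẋ₀/ω)·sinh
numerator   = 0.3080 − (0.1153)·3.758189 − (0.1967/3.8293)·3.622704 = -0.311407
denominator = 1 − 3.758189 = -2.758189
p = -0.311407 / -2.758189 = 0.1129

p = 0.1129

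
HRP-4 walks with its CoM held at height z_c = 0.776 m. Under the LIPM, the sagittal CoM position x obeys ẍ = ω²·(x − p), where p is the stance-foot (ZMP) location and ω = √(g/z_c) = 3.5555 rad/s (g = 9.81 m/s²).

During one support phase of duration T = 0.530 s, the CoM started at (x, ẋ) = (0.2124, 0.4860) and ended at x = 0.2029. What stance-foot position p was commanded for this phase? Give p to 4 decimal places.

ωT = 3.5555·0.530 = 1.884415; cosh(ωT) = 3.367210, sinh(ωT) = 3.215292
x(T) = p + (x₀−p)·cosh(ωT) + (ẋ₀/ω)·sinh(ωT) ⇒ p·(1 − cosh) = x(T) − x₀·cosh − (ẋ₀/ω)·sinh
numerator   = 0.2029 − (0.2124)·3.367210 − (0.4860/3.5555)·3.215292 = -0.951793
denominator = 1 − 3.367210 = -2.367210
p = -0.951793 / -2.367210 = 0.4021

p = 0.4021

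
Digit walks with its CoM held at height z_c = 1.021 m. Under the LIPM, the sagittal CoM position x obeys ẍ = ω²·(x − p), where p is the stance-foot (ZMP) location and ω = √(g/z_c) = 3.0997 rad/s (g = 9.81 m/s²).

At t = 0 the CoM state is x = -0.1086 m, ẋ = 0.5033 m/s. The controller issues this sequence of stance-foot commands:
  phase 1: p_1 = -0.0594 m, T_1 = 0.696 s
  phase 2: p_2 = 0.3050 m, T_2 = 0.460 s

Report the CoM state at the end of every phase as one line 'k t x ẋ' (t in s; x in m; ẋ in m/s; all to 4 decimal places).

phase 1: p=-0.0594, T=0.696, ωT=2.157391, cosh=4.382086, sinh=4.266460; start (x,ẋ)=(-0.108600, 0.503300) → end (x,ẋ)=(0.417749, 1.554846)
phase 2: p=0.3050, T=0.460, ωT=1.425862, cosh=2.200872, sinh=1.960571; start (x,ẋ)=(0.417749, 1.554846) → end (x,ẋ)=(1.536592, 4.107214)

1 0.6960 0.4177 1.5548
2 1.1560 1.5366 4.1072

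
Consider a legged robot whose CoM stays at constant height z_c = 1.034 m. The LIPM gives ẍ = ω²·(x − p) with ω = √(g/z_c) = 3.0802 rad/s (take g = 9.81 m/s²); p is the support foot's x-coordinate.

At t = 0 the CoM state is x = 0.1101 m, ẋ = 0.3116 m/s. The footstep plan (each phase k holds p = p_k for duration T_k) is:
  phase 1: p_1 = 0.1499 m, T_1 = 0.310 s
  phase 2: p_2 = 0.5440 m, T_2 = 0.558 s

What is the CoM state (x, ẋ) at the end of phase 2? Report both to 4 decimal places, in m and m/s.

x = -0.1506, ẋ = -1.8919

phase 1: p=0.1499, T=0.310, ωT=0.954862, cosh=1.491589, sinh=1.106723; start (x,ẋ)=(0.110100, 0.311600) → end (x,ẋ)=(0.202493, 0.329104)
phase 2: p=0.5440, T=0.558, ωT=1.718752, cosh=2.878425, sinh=2.699136; start (x,ẋ)=(0.202493, 0.329104) → end (x,ẋ)=(-0.150612, -1.891944)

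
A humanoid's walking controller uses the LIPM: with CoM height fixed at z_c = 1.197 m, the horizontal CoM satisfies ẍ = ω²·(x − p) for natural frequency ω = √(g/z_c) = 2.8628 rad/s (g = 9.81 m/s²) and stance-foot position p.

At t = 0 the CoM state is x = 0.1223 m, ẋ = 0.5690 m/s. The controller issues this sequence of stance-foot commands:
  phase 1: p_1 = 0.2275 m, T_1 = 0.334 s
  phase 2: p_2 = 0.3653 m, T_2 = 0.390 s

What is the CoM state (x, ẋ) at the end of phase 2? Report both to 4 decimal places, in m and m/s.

phase 1: p=0.2275, T=0.334, ωT=0.956175, cosh=1.493043, sinh=1.108683; start (x,ẋ)=(0.122300, 0.569000) → end (x,ẋ)=(0.290790, 0.515643)
phase 2: p=0.3653, T=0.390, ωT=1.116492, cosh=1.690774, sinh=1.363348; start (x,ẋ)=(0.290790, 0.515643) → end (x,ẋ)=(0.484884, 0.581024)

x = 0.4849, ẋ = 0.5810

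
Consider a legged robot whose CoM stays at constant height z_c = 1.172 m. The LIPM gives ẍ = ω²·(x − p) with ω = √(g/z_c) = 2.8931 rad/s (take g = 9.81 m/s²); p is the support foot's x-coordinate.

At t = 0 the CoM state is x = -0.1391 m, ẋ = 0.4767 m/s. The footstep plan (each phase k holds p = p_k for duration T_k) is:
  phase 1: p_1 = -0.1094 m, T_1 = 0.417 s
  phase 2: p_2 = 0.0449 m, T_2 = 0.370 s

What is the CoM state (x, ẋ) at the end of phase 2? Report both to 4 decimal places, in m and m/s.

x = 0.4417, ẋ = 1.3586

phase 1: p=-0.1094, T=0.417, ωT=1.206423, cosh=1.820388, sinh=1.521122; start (x,ẋ)=(-0.139100, 0.476700) → end (x,ẋ)=(0.087172, 0.737076)
phase 2: p=0.0449, T=0.370, ωT=1.070447, cosh=1.629769, sinh=1.286914; start (x,ẋ)=(0.087172, 0.737076) → end (x,ẋ)=(0.441661, 1.358649)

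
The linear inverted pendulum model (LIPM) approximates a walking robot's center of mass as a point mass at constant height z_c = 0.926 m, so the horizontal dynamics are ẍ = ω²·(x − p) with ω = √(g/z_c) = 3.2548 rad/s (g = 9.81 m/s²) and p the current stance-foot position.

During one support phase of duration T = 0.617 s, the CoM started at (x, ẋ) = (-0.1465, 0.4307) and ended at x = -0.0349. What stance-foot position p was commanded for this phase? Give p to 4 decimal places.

ωT = 3.2548·0.617 = 2.008212; cosh(ωT) = 3.792105, sinh(ωT) = 3.657877
x(T) = p + (x₀−p)·cosh(ωT) + (ẋ₀/ω)·sinh(ωT) ⇒ p·(1 − cosh) = x(T) − x₀·cosh − (ẋ₀/ω)·sinh
numerator   = -0.0349 − (-0.1465)·3.792105 − (0.4307/3.2548)·3.657877 = 0.036605
denominator = 1 − 3.792105 = -2.792105
p = 0.036605 / -2.792105 = -0.0131

p = -0.0131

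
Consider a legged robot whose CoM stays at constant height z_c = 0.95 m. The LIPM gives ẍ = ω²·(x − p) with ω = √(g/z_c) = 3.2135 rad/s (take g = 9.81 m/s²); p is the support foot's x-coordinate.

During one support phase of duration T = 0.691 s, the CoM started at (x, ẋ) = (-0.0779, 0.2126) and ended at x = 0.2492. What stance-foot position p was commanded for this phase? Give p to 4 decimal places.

ωT = 3.2135·0.691 = 2.220528; cosh(ωT) = 4.660375, sinh(ωT) = 4.551823
x(T) = p + (x₀−p)·cosh(ωT) + (ẋ₀/ω)·sinh(ωT) ⇒ p·(1 − cosh) = x(T) − x₀·cosh − (ẋ₀/ω)·sinh
numerator   = 0.2492 − (-0.0779)·4.660375 − (0.2126/3.2135)·4.551823 = 0.311102
denominator = 1 − 4.660375 = -3.660375
p = 0.311102 / -3.660375 = -0.0850

p = -0.0850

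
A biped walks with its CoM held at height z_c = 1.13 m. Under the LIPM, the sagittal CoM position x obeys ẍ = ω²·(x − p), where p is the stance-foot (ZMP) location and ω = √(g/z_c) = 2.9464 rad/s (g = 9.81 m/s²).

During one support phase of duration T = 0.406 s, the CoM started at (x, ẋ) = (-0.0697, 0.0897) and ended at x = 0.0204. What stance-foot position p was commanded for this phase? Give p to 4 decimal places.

ωT = 2.9464·0.406 = 1.196238; cosh(ωT) = 1.804990, sinh(ωT) = 1.502661
x(T) = p + (x₀−p)·cosh(ωT) + (ẋ₀/ω)·sinh(ωT) ⇒ p·(1 − cosh) = x(T) − x₀·cosh − (ẋ₀/ω)·sinh
numerator   = 0.0204 − (-0.0697)·1.804990 − (0.0897/2.9464)·1.502661 = 0.100461
denominator = 1 − 1.804990 = -0.804990
p = 0.100461 / -0.804990 = -0.1248

p = -0.1248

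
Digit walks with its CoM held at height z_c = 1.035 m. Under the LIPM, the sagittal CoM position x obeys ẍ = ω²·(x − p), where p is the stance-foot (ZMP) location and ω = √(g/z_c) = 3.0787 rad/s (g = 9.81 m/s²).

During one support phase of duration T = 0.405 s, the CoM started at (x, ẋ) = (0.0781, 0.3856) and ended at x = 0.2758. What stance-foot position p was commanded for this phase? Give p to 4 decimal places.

p = 0.0806

ωT = 3.0787·0.405 = 1.246873; cosh(ωT) = 1.883425, sinh(ωT) = 1.596023
x(T) = p + (x₀−p)·cosh(ωT) + (ẋ₀/ω)·sinh(ωT) ⇒ p·(1 − cosh) = x(T) − x₀·cosh − (ẋ₀/ω)·sinh
numerator   = 0.2758 − (0.0781)·1.883425 − (0.3856/3.0787)·1.596023 = -0.071194
denominator = 1 − 1.883425 = -0.883425
p = -0.071194 / -0.883425 = 0.0806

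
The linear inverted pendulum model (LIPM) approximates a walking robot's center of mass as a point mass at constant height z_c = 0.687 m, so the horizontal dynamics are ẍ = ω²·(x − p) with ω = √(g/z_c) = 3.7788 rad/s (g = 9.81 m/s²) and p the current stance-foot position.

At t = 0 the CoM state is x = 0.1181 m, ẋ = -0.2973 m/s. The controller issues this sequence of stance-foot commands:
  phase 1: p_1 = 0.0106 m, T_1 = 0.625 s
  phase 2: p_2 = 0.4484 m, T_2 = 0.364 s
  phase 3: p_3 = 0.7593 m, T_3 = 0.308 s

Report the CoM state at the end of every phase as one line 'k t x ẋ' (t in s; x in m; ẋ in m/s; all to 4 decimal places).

1 0.6250 0.1723 0.5446
2 0.9890 0.1342 -0.7861
3 1.2970 -0.6399 -4.7950

phase 1: p=0.0106, T=0.625, ωT=2.361750, cosh=5.351878, sinh=5.257623; start (x,ẋ)=(0.118100, -0.297300) → end (x,ẋ)=(0.172279, 0.544644)
phase 2: p=0.4484, T=0.364, ωT=1.375483, cosh=2.104853, sinh=1.852135; start (x,ẋ)=(0.172279, 0.544644) → end (x,ẋ)=(0.134157, -0.786132)
phase 3: p=0.7593, T=0.308, ωT=1.163870, cosh=1.757289, sinh=1.445014; start (x,ẋ)=(0.134157, -0.786132) → end (x,ẋ)=(-0.639873, -4.795002)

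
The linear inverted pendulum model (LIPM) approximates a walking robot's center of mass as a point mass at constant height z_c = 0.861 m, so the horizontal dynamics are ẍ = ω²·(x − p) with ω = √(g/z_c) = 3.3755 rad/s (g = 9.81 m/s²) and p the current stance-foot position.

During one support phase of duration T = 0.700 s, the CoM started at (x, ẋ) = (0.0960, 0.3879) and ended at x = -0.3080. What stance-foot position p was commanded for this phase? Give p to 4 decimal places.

ωT = 3.3755·0.700 = 2.362850; cosh(ωT) = 5.357665, sinh(ωT) = 5.263514
x(T) = p + (x₀−p)·cosh(ωT) + (ẋ₀/ω)·sinh(ωT) ⇒ p·(1 − cosh) = x(T) − x₀·cosh − (ẋ₀/ω)·sinh
numerator   = -0.3080 − (0.0960)·5.357665 − (0.3879/3.3755)·5.263514 = -1.427199
denominator = 1 − 5.357665 = -4.357665
p = -1.427199 / -4.357665 = 0.3275

p = 0.3275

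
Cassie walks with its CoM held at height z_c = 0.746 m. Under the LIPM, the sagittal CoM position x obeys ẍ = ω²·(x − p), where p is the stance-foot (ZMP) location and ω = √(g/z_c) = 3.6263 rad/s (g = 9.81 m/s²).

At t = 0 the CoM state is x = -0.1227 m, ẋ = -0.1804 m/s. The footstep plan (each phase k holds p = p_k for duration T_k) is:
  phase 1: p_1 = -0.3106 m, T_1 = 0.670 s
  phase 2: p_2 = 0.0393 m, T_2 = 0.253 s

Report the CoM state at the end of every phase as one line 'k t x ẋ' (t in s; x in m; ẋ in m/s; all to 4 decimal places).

1 0.6700 0.4842 2.8063
2 0.9230 1.4988 5.7692

phase 1: p=-0.3106, T=0.670, ωT=2.429621, cosh=5.721324, sinh=5.633254; start (x,ẋ)=(-0.122700, -0.180400) → end (x,ẋ)=(0.484195, 2.806270)
phase 2: p=0.0393, T=0.253, ωT=0.917454, cosh=1.451222, sinh=1.051687; start (x,ẋ)=(0.484195, 2.806270) → end (x,ẋ)=(1.498807, 5.769234)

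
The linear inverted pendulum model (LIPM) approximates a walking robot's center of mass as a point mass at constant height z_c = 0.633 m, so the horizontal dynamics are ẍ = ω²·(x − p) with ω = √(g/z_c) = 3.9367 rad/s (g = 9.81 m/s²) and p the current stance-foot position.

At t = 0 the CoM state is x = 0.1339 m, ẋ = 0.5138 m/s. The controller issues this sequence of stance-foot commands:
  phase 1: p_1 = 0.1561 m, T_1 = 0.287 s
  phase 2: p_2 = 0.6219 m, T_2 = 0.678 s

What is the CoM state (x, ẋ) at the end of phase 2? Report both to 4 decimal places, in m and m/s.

x = -0.3376, ẋ = -3.6369

phase 1: p=0.1561, T=0.287, ωT=1.129833, cosh=1.709113, sinh=1.386026; start (x,ẋ)=(0.133900, 0.513800) → end (x,ẋ)=(0.299055, 0.757011)
phase 2: p=0.6219, T=0.678, ωT=2.669083, cosh=7.248022, sinh=7.178706; start (x,ẋ)=(0.299055, 0.757011) → end (x,ẋ)=(-0.337649, -3.636888)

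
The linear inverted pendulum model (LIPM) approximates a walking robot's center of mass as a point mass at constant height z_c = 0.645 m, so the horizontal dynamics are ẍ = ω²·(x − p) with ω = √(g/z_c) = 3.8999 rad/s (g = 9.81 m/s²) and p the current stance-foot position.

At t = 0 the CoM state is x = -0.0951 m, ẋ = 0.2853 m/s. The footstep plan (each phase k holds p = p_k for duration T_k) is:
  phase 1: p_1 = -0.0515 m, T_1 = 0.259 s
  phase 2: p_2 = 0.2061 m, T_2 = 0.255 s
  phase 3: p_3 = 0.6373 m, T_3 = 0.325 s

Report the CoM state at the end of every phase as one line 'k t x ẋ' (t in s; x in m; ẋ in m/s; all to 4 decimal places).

phase 1: p=-0.0515, T=0.259, ωT=1.010074, cosh=1.554998, sinh=1.190806; start (x,ẋ)=(-0.095100, 0.285300) → end (x,ẋ)=(-0.032184, 0.241161)
phase 2: p=0.2061, T=0.255, ωT=0.994475, cosh=1.536611, sinh=1.166693; start (x,ẋ)=(-0.032184, 0.241161) → end (x,ẋ)=(-0.087903, -0.713616)
phase 3: p=0.6373, T=0.325, ωT=1.267468, cosh=1.916695, sinh=1.635151; start (x,ẋ)=(-0.087903, -0.713616) → end (x,ẋ)=(-1.051899, -5.992352)

1 0.2590 -0.0322 0.2412
2 0.5140 -0.0879 -0.7136
3 0.8390 -1.0519 -5.9924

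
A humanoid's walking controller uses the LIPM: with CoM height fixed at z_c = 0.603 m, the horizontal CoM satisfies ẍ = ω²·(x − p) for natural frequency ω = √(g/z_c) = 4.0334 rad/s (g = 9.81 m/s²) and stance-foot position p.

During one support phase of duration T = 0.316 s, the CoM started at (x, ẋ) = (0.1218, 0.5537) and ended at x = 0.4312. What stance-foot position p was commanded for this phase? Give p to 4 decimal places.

p = 0.0323

ωT = 4.0334·0.316 = 1.274554; cosh(ωT) = 1.928331, sinh(ωT) = 1.648776
x(T) = p + (x₀−p)·cosh(ωT) + (ẋ₀/ω)·sinh(ωT) ⇒ p·(1 − cosh) = x(T) − x₀·cosh − (ẋ₀/ω)·sinh
numerator   = 0.4312 − (0.1218)·1.928331 − (0.5537/4.0334)·1.648776 = -0.030013
denominator = 1 − 1.928331 = -0.928331
p = -0.030013 / -0.928331 = 0.0323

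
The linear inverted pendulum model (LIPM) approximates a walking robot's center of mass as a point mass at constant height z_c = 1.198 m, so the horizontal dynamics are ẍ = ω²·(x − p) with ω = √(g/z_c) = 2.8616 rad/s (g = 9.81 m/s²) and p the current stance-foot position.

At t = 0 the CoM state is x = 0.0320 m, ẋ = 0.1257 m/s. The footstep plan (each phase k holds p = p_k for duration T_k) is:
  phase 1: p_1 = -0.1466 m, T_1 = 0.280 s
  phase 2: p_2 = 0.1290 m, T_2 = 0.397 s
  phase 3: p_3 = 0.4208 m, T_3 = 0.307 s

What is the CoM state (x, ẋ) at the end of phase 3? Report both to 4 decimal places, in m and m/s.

x = 0.8203, ẋ = 1.5722

phase 1: p=-0.1466, T=0.280, ωT=0.801248, cosh=1.338544, sinh=0.889776; start (x,ẋ)=(0.032000, 0.125700) → end (x,ẋ)=(0.131549, 0.623003)
phase 2: p=0.1290, T=0.397, ωT=1.136055, cosh=1.717771, sinh=1.396688; start (x,ẋ)=(0.131549, 0.623003) → end (x,ẋ)=(0.437453, 1.080363)
phase 3: p=0.4208, T=0.307, ωT=0.878511, cosh=1.411357, sinh=0.995956; start (x,ẋ)=(0.437453, 1.080363) → end (x,ẋ)=(0.820315, 1.572240)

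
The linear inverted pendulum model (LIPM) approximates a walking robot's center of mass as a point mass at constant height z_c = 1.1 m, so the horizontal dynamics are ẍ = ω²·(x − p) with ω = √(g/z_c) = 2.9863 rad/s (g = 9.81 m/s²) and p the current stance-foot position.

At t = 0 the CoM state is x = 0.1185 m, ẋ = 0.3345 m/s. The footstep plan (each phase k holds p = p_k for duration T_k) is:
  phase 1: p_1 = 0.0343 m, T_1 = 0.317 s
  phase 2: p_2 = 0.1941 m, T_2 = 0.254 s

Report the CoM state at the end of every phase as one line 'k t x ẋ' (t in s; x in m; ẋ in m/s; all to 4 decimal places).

1 0.3170 0.2817 0.7711
2 0.5710 0.5234 1.2219

phase 1: p=0.0343, T=0.317, ωT=0.946657, cosh=1.482558, sinh=1.094522; start (x,ẋ)=(0.118500, 0.334500) → end (x,ẋ)=(0.281730, 0.771129)
phase 2: p=0.1941, T=0.254, ωT=0.758520, cosh=1.301737, sinh=0.833378; start (x,ẋ)=(0.281730, 0.771129) → end (x,ẋ)=(0.523369, 1.221895)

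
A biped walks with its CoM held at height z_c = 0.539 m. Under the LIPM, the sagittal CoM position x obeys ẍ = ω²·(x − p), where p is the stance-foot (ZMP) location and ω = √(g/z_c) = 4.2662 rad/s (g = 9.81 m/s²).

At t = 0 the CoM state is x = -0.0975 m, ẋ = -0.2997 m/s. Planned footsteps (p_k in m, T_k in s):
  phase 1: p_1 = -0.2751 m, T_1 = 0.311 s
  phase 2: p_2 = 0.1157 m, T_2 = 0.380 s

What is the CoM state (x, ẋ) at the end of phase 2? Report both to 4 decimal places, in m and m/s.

x = 0.1185, ẋ = 0.2859

phase 1: p=-0.2751, T=0.311, ωT=1.326788, cosh=2.017123, sinh=1.751795; start (x,ẋ)=(-0.097500, -0.299700) → end (x,ẋ)=(-0.039922, 0.722763)
phase 2: p=0.1157, T=0.380, ωT=1.621156, cosh=2.628303, sinh=2.430633; start (x,ẋ)=(-0.039922, 0.722763) → end (x,ẋ)=(0.118466, 0.285906)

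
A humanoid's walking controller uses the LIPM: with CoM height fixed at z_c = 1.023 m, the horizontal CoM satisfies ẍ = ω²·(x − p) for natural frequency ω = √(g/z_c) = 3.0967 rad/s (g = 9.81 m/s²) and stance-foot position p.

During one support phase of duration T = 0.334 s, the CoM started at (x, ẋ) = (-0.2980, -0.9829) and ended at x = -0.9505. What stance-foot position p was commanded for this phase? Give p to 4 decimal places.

p = 0.1512

ωT = 3.0967·0.334 = 1.034298; cosh(ωT) = 1.584303, sinh(ωT) = 1.228827
x(T) = p + (x₀−p)·cosh(ωT) + (ẋ₀/ω)·sinh(ωT) ⇒ p·(1 − cosh) = x(T) − x₀·cosh − (ẋ₀/ω)·sinh
numerator   = -0.9505 − (-0.2980)·1.584303 − (-0.9829/3.0967)·1.228827 = -0.088345
denominator = 1 − 1.584303 = -0.584303
p = -0.088345 / -0.584303 = 0.1512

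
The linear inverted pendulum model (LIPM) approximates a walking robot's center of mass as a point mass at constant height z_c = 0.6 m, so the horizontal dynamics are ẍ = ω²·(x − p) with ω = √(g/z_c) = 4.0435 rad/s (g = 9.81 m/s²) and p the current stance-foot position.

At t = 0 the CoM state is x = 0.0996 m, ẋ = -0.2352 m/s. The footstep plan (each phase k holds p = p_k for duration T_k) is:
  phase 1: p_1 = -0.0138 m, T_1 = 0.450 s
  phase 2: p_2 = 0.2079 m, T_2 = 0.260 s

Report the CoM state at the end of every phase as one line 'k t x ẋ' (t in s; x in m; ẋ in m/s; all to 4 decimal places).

phase 1: p=-0.0138, T=0.450, ωT=1.819575, cosh=3.165665, sinh=3.003571; start (x,ẋ)=(0.099600, -0.235200) → end (x,ẋ)=(0.170476, 0.632671)
phase 2: p=0.2079, T=0.260, ωT=1.051310, cosh=1.605438, sinh=1.255959; start (x,ẋ)=(0.170476, 0.632671) → end (x,ẋ)=(0.344334, 0.825661)

1 0.4500 0.1705 0.6327
2 0.7100 0.3443 0.8257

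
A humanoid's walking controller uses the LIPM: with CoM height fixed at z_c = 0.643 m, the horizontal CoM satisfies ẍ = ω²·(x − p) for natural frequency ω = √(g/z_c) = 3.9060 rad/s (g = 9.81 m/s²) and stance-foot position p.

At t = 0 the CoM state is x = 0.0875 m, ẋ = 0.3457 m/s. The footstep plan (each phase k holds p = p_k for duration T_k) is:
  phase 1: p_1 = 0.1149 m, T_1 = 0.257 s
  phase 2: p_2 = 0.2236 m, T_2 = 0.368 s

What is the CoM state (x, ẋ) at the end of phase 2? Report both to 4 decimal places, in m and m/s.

phase 1: p=0.1149, T=0.257, ωT=1.003842, cosh=1.547607, sinh=1.181138; start (x,ẋ)=(0.087500, 0.345700) → end (x,ẋ)=(0.177032, 0.408597)
phase 2: p=0.2236, T=0.368, ωT=1.437408, cosh=2.223656, sinh=1.986114; start (x,ẋ)=(0.177032, 0.408597) → end (x,ẋ)=(0.327811, 0.547317)

x = 0.3278, ẋ = 0.5473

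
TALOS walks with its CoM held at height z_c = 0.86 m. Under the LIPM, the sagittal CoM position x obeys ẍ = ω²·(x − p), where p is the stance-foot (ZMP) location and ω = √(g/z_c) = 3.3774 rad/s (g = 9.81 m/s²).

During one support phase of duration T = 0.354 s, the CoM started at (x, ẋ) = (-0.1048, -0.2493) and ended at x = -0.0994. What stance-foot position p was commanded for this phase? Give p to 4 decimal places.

p = -0.2494

ωT = 3.3774·0.354 = 1.195600; cosh(ωT) = 1.804031, sinh(ωT) = 1.501508
x(T) = p + (x₀−p)·cosh(ωT) + (ẋ₀/ω)·sinh(ωT) ⇒ p·(1 − cosh) = x(T) − x₀·cosh − (ẋ₀/ω)·sinh
numerator   = -0.0994 − (-0.1048)·1.804031 − (-0.2493/3.3774)·1.501508 = 0.200495
denominator = 1 − 1.804031 = -0.804031
p = 0.200495 / -0.804031 = -0.2494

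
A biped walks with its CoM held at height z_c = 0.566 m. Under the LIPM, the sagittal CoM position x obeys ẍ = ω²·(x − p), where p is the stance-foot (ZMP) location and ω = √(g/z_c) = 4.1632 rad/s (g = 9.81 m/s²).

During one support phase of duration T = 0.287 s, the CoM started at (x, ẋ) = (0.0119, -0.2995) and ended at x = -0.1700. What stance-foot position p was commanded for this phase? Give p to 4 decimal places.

ωT = 4.1632·0.287 = 1.194838; cosh(ωT) = 1.802888, sinh(ωT) = 1.500136
x(T) = p + (x₀−p)·cosh(ωT) + (ẋ₀/ω)·sinh(ωT) ⇒ p·(1 − cosh) = x(T) − x₀·cosh − (ẋ₀/ω)·sinh
numerator   = -0.1700 − (0.0119)·1.802888 − (-0.2995/4.1632)·1.500136 = -0.083535
denominator = 1 − 1.802888 = -0.802888
p = -0.083535 / -0.802888 = 0.1040

p = 0.1040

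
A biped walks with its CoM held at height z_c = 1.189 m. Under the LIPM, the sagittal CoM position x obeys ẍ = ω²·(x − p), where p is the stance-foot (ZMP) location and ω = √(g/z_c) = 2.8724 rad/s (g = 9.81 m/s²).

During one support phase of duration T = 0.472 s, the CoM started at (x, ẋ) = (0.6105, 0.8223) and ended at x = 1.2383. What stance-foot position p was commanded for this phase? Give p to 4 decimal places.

ωT = 2.8724·0.472 = 1.355773; cosh(ωT) = 2.068753, sinh(ωT) = 1.811005
x(T) = p + (x₀−p)·cosh(ωT) + (ẋ₀/ω)·sinh(ωT) ⇒ p·(1 − cosh) = x(T) − x₀·cosh − (ẋ₀/ω)·sinh
numerator   = 1.2383 − (0.6105)·2.068753 − (0.8223/2.8724)·1.811005 = -0.543122
denominator = 1 − 2.068753 = -1.068753
p = -0.543122 / -1.068753 = 0.5082

p = 0.5082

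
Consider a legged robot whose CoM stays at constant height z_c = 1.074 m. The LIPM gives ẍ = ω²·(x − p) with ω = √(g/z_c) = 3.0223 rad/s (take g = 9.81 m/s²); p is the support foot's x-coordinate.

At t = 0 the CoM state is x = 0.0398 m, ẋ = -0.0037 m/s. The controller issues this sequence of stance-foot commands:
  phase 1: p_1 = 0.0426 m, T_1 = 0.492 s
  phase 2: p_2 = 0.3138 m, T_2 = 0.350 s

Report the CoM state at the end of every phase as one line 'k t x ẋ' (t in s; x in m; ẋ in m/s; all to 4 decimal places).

phase 1: p=0.0426, T=0.492, ωT=1.486972, cosh=2.324867, sinh=2.098811; start (x,ẋ)=(0.039800, -0.003700) → end (x,ẋ)=(0.033521, -0.026363)
phase 2: p=0.3138, T=0.350, ωT=1.057805, cosh=1.613630, sinh=1.266413; start (x,ẋ)=(0.033521, -0.026363) → end (x,ẋ)=(-0.149513, -1.115302)

1 0.4920 0.0335 -0.0264
2 0.8420 -0.1495 -1.1153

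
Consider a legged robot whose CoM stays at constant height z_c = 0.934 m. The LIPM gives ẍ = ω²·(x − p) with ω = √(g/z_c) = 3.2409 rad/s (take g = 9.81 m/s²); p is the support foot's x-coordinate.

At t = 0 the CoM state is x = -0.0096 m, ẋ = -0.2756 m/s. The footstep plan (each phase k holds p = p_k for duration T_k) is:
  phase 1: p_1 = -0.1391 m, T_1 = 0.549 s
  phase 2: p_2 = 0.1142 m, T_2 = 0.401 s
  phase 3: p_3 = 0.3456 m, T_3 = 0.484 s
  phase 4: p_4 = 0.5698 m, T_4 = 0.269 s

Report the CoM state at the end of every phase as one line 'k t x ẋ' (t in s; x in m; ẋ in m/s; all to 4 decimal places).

phase 1: p=-0.1391, T=0.549, ωT=1.779254, cosh=3.047099, sinh=2.878336; start (x,ẋ)=(-0.009600, -0.275600) → end (x,ẋ)=(0.010731, 0.368247)
phase 2: p=0.1142, T=0.401, ωT=1.299601, cosh=1.970237, sinh=1.697596; start (x,ẋ)=(0.010731, 0.368247) → end (x,ẋ)=(0.103231, 0.156275)
phase 3: p=0.3456, T=0.484, ωT=1.568596, cosh=2.504120, sinh=2.295782; start (x,ẋ)=(0.103231, 0.156275) → end (x,ẋ)=(-0.150619, -1.411991)
phase 4: p=0.5698, T=0.269, ωT=0.871802, cosh=1.404707, sinh=0.986509; start (x,ẋ)=(-0.150619, -1.411991) → end (x,ẋ)=(-0.871979, -4.286741)

1 0.5490 0.0107 0.3682
2 0.9500 0.1032 0.1563
3 1.4340 -0.1506 -1.4120
4 1.7030 -0.8720 -4.2867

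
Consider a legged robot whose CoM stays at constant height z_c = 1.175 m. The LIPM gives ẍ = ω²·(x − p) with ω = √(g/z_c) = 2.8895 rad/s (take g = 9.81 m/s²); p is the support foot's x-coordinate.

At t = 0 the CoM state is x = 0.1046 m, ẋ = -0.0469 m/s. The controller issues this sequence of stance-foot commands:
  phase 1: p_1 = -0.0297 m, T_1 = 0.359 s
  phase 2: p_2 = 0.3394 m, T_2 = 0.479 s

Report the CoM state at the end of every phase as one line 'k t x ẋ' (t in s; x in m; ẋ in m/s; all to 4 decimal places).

phase 1: p=-0.0297, T=0.359, ωT=1.037330, cosh=1.588037, sinh=1.233638; start (x,ẋ)=(0.104600, -0.046900) → end (x,ẋ)=(0.163550, 0.404246)
phase 2: p=0.3394, T=0.479, ωT=1.384070, cosh=2.120836, sinh=1.870279; start (x,ẋ)=(0.163550, 0.404246) → end (x,ẋ)=(0.228106, -0.092984)

1 0.3590 0.1635 0.4042
2 0.8380 0.2281 -0.0930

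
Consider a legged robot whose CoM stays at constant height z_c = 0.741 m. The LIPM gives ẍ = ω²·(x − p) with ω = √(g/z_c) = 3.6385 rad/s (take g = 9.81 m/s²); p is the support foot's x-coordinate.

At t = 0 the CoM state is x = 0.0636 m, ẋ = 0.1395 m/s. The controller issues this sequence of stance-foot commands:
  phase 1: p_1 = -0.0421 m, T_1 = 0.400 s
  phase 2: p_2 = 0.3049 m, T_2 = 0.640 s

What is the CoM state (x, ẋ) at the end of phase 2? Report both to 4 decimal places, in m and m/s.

phase 1: p=-0.0421, T=0.400, ωT=1.455400, cosh=2.259752, sinh=2.026445; start (x,ẋ)=(0.063600, 0.139500) → end (x,ẋ)=(0.274450, 1.094585)
phase 2: p=0.3049, T=0.640, ωT=2.328640, cosh=5.180701, sinh=5.083272; start (x,ẋ)=(0.274450, 1.094585) → end (x,ẋ)=(1.676368, 5.107523)

x = 1.6764, ẋ = 5.1075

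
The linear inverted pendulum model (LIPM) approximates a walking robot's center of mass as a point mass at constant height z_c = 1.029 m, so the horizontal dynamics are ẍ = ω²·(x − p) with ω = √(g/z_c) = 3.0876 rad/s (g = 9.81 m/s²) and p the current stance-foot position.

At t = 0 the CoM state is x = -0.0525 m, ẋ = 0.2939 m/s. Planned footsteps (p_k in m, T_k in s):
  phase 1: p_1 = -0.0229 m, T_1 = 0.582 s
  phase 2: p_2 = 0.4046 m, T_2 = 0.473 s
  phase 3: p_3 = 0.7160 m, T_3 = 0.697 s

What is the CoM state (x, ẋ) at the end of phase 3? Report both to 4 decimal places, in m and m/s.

x = -1.2389, ẋ = -5.8869

phase 1: p=-0.0229, T=0.582, ωT=1.796983, cosh=3.098611, sinh=2.932813; start (x,ẋ)=(-0.052500, 0.293900) → end (x,ẋ)=(0.164547, 0.642643)
phase 2: p=0.4046, T=0.473, ωT=1.460435, cosh=2.269984, sinh=2.037848; start (x,ẋ)=(0.164547, 0.642643) → end (x,ẋ)=(0.283836, -0.051636)
phase 3: p=0.7160, T=0.697, ωT=2.152057, cosh=4.359391, sinh=4.243146; start (x,ẋ)=(0.283836, -0.051636) → end (x,ẋ)=(-1.238933, -5.886943)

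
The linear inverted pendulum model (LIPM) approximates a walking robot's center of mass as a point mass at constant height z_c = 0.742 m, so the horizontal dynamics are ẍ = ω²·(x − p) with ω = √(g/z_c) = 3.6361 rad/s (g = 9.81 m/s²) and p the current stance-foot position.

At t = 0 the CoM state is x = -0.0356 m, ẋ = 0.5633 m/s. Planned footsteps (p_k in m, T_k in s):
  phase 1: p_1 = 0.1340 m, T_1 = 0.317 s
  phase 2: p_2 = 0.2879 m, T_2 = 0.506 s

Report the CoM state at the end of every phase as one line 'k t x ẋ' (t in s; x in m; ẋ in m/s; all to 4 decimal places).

1 0.3170 0.0595 0.1018
2 0.8230 -0.3633 -2.2196

phase 1: p=0.1340, T=0.317, ωT=1.152644, cosh=1.741177, sinh=1.425376; start (x,ẋ)=(-0.035600, 0.563300) → end (x,ẋ)=(0.059514, 0.101800)
phase 2: p=0.2879, T=0.506, ωT=1.839867, cosh=3.227268, sinh=3.068430; start (x,ẋ)=(0.059514, 0.101800) → end (x,ẋ)=(-0.363256, -2.219594)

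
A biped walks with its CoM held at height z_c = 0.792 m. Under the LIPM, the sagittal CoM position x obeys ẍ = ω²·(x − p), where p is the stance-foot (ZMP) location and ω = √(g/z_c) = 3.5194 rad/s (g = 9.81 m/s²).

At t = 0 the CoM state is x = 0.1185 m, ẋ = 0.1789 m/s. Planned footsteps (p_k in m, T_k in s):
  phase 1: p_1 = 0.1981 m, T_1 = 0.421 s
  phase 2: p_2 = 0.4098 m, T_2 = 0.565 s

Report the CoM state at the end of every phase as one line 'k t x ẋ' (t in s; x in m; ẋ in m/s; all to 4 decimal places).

1 0.4210 0.1200 -0.1706
2 0.9860 -0.8422 -4.2900

phase 1: p=0.1981, T=0.421, ωT=1.481667, cosh=2.313768, sinh=2.086509; start (x,ẋ)=(0.118500, 0.178900) → end (x,ẋ)=(0.119987, -0.170590)
phase 2: p=0.4098, T=0.565, ωT=1.988461, cosh=3.720595, sinh=3.583689; start (x,ẋ)=(0.119987, -0.170590) → end (x,ẋ)=(-0.842185, -4.289950)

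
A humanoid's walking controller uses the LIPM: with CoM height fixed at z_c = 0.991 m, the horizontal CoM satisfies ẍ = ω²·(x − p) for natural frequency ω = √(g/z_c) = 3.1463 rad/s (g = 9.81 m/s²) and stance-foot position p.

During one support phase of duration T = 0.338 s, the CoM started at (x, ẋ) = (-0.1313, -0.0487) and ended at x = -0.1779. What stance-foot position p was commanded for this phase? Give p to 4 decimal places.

ωT = 3.1463·0.338 = 1.063449; cosh(ωT) = 1.620804, sinh(ωT) = 1.275541
x(T) = p + (x₀−p)·cosh(ωT) + (ẋ₀/ω)·sinh(ωT) ⇒ p·(1 − cosh) = x(T) − x₀·cosh − (ẋ₀/ω)·sinh
numerator   = -0.1779 − (-0.1313)·1.620804 − (-0.0487/3.1463)·1.275541 = 0.054655
denominator = 1 − 1.620804 = -0.620804
p = 0.054655 / -0.620804 = -0.0880

p = -0.0880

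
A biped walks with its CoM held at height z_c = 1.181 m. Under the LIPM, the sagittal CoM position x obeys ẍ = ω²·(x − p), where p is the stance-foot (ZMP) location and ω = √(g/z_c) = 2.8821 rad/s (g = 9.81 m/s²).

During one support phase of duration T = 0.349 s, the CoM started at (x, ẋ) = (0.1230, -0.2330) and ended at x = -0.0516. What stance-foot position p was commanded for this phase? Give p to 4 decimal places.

ωT = 2.8821·0.349 = 1.005853; cosh(ωT) = 1.549985, sinh(ωT) = 1.184253
x(T) = p + (x₀−p)·cosh(ωT) + (ẋ₀/ω)·sinh(ωT) ⇒ p·(1 − cosh) = x(T) − x₀·cosh − (ẋ₀/ω)·sinh
numerator   = -0.0516 − (0.1230)·1.549985 − (-0.2330/2.8821)·1.184253 = -0.146509
denominator = 1 − 1.549985 = -0.549985
p = -0.146509 / -0.549985 = 0.2664

p = 0.2664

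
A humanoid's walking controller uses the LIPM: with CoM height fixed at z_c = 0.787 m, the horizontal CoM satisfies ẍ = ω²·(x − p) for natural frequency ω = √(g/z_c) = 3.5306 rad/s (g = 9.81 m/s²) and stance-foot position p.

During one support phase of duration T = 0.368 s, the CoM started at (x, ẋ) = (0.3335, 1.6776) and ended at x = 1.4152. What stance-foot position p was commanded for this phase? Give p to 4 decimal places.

p = 0.0495

ωT = 3.5306·0.368 = 1.299261; cosh(ωT) = 1.969659, sinh(ωT) = 1.696926
x(T) = p + (x₀−p)·cosh(ωT) + (ẋ₀/ω)·sinh(ωT) ⇒ p·(1 − cosh) = x(T) − x₀·cosh − (ẋ₀/ω)·sinh
numerator   = 1.4152 − (0.3335)·1.969659 − (1.6776/3.5306)·1.696926 = -0.047993
denominator = 1 − 1.969659 = -0.969659
p = -0.047993 / -0.969659 = 0.0495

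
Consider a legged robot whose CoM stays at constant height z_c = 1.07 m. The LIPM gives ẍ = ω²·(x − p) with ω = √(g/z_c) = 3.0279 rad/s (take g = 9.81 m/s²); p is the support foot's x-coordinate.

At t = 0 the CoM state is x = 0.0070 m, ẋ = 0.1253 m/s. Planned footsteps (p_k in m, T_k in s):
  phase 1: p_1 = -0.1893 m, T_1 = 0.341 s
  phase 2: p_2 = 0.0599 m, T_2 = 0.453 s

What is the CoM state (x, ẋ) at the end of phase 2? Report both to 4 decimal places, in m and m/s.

phase 1: p=-0.1893, T=0.341, ωT=1.032514, cosh=1.582113, sinh=1.226003; start (x,ẋ)=(0.007000, 0.125300) → end (x,ẋ)=(0.172003, 0.926946)
phase 2: p=0.0599, T=0.453, ωT=1.371639, cosh=2.097748, sinh=1.844057; start (x,ẋ)=(0.172003, 0.926946) → end (x,ẋ)=(0.859595, 2.570441)

x = 0.8596, ẋ = 2.5704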